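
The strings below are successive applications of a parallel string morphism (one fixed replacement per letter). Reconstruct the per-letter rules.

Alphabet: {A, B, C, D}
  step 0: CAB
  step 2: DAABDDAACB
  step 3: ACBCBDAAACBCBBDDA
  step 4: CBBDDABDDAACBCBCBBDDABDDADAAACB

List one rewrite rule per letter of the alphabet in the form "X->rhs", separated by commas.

A->CB, B->DA, C->BD, D->A

  step 3 ⇒ step 4: ACBCBDAAACBCBBDDA ⇒ CB·BD·DA·BD·DA·A·CB·CB·CB·BD·DA·BD·DA·DA·A·A·CB
    A ↦ CB
    B ↦ DA
    C ↦ BD
    D ↦ A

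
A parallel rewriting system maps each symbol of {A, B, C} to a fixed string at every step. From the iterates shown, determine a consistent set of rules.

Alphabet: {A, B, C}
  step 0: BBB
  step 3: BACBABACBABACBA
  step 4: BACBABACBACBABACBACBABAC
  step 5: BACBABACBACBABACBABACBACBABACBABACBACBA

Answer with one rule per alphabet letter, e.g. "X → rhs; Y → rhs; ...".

  step 4 ⇒ step 5: BACBABACBACBABACBACBABAC ⇒ BA·C·BA·BA·C·BA·C·BA·BA·C·BA·BA·C·BA·C·BA·BA·C·BA·BA·C·BA·C·BA
    A ↦ C
    B ↦ BA
    C ↦ BA

A->C, B->BA, C->BA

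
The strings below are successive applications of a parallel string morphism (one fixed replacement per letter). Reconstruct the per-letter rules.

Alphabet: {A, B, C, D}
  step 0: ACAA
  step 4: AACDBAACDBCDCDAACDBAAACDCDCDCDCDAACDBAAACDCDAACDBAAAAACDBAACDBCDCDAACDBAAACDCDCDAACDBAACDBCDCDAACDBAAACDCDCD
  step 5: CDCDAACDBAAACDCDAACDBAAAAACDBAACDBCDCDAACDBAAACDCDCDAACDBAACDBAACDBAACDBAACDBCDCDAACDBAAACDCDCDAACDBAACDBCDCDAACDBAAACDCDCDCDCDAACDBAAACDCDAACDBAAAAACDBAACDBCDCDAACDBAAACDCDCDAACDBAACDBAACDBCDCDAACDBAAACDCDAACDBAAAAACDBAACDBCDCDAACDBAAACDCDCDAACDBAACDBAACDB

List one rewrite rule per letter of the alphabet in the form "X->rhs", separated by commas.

  step 4 ⇒ step 5: AACDBAACDBCDCDAACDBAAACDCDCDCDCDAACDBAAACDCDAACDBAAAAACDBAACDBCDCDAACDBAAACDCDCDAACDBAACDBCDCDAACDBAAACDCDCD ⇒ CD·CD·AA·CDB·AAA·CD·CD·AA·CDB·AAA·AA·CDB·AA·CDB·CD·CD·AA·CDB·AAA·CD·CD·CD·AA·CDB·AA·CDB·AA·CDB·AA·CDB·AA·CDB·CD·CD·AA·CDB·AAA·CD·CD·CD·AA·CDB·AA·CDB·CD·CD·AA·CDB·AAA·CD·CD·CD·CD·CD·AA·CDB·AAA·CD·CD·AA·CDB·AAA·AA·CDB·AA·CDB·CD·CD·AA·CDB·AAA·CD·CD·CD·AA·CDB·AA·CDB·AA·CDB·CD·CD·AA·CDB·AAA·CD·CD·AA·CDB·AAA·AA·CDB·AA·CDB·CD·CD·AA·CDB·AAA·CD·CD·CD·AA·CDB·AA·CDB·AA·CDB
    A ↦ CD
    B ↦ AAA
    C ↦ AA
    D ↦ CDB

A->CD, B->AAA, C->AA, D->CDB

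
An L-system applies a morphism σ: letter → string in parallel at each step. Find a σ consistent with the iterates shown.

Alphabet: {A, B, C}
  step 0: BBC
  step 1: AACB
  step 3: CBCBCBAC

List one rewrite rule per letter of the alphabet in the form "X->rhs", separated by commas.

  step 0 ⇒ step 1: BBC ⇒ A·A·CB
    B ↦ A
    C ↦ CB
    A ↦ C  (constrained at step 1)

A->C, B->A, C->CB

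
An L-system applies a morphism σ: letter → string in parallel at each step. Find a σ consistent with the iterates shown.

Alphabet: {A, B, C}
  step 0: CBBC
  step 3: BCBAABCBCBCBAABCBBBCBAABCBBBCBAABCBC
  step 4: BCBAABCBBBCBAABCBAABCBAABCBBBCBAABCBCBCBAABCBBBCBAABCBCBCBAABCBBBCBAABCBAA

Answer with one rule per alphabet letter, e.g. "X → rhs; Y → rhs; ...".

  step 3 ⇒ step 4: BCBAABCBCBCBAABCBBBCBAABCBBBCBAABCBC ⇒ BC·BAA·BC·B·B·BC·BAA·BC·BAA·BC·BAA·BC·B·B·BC·BAA·BC·BC·BC·BAA·BC·B·B·BC·BAA·BC·BC·BC·BAA·BC·B·B·BC·BAA·BC·BAA
    A ↦ B
    B ↦ BC
    C ↦ BAA

A->B, B->BC, C->BAA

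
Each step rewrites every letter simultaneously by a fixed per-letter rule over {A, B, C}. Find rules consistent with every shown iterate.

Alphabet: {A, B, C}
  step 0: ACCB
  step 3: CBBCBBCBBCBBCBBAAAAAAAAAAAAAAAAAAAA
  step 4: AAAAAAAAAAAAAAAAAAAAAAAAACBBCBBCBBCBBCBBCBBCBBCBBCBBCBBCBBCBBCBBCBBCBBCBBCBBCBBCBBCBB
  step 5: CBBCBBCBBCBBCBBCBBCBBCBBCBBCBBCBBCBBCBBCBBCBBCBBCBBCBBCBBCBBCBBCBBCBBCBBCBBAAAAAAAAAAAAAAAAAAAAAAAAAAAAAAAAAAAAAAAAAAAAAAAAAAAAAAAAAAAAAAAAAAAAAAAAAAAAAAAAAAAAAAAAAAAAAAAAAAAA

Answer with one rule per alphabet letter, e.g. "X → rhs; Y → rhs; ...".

A->CBB, B->AA, C->A

  step 4 ⇒ step 5: AAAAAAAAAAAAAAAAAAAAAAAAACBBCBBCBBCBBCBBCBBCBBCBBCBBCBBCBBCBBCBBCBBCBBCBBCBBCBBCBBCBB ⇒ CBB·CBB·CBB·CBB·CBB·CBB·CBB·CBB·CBB·CBB·CBB·CBB·CBB·CBB·CBB·CBB·CBB·CBB·CBB·CBB·CBB·CBB·CBB·CBB·CBB·A·AA·AA·A·AA·AA·A·AA·AA·A·AA·AA·A·AA·AA·A·AA·AA·A·AA·AA·A·AA·AA·A·AA·AA·A·AA·AA·A·AA·AA·A·AA·AA·A·AA·AA·A·AA·AA·A·AA·AA·A·AA·AA·A·AA·AA·A·AA·AA·A·AA·AA·A·AA·AA
    A ↦ CBB
    B ↦ AA
    C ↦ A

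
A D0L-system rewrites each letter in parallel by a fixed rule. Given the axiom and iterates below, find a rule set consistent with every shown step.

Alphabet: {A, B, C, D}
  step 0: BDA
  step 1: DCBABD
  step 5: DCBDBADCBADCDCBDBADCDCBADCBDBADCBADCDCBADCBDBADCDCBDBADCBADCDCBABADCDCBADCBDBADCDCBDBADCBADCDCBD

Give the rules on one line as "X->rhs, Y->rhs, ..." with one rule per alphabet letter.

  step 0 ⇒ step 1: BDA ⇒ DC·BA·BD
    A ↦ BD
    B ↦ DC
    D ↦ BA
    C ↦ DC  (constrained at step 1)

A->BD, B->DC, C->DC, D->BA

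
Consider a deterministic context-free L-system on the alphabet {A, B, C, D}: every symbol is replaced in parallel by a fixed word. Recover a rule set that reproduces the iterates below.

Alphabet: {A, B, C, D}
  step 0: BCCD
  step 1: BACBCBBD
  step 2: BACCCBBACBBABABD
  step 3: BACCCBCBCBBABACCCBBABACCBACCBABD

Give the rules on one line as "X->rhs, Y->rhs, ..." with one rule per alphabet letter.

  step 2 ⇒ step 3: BACCCBBACBBABABD ⇒ BA·CC·CB·CB·CB·BA·BA·CC·CB·BA·BA·CC·BA·CC·BA·BD
    A ↦ CC
    B ↦ BA
    C ↦ CB
    D ↦ BD

A->CC, B->BA, C->CB, D->BD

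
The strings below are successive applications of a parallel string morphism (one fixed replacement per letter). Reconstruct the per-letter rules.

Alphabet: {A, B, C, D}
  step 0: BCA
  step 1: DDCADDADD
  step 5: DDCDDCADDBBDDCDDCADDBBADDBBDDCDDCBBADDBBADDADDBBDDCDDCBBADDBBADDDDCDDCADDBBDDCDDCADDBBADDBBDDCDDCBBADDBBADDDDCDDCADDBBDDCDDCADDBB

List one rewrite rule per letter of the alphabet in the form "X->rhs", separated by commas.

A->ADD, B->DDC, C->ADD, D->B

  step 0 ⇒ step 1: BCA ⇒ DDC·ADD·ADD
    A ↦ ADD
    B ↦ DDC
    C ↦ ADD
    D ↦ B  (constrained at step 1)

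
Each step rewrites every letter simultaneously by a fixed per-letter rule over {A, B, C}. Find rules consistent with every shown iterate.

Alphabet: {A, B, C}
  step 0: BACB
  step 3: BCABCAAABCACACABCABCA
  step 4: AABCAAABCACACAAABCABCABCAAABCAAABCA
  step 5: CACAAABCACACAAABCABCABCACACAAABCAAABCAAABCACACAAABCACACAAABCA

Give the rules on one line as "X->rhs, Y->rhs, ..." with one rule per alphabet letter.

  step 4 ⇒ step 5: AABCAAABCACACAAABCABCABCAAABCAAABCA ⇒ CA·CA·AA·B·CA·CA·CA·AA·B·CA·B·CA·B·CA·CA·CA·AA·B·CA·AA·B·CA·AA·B·CA·CA·CA·AA·B·CA·CA·CA·AA·B·CA
    A ↦ CA
    B ↦ AA
    C ↦ B

A->CA, B->AA, C->B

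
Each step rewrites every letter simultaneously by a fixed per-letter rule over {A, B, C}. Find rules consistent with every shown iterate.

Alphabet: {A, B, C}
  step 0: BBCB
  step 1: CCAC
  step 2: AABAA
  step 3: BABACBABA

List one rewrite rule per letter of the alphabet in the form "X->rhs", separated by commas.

  step 2 ⇒ step 3: AABAA ⇒ BA·BA·C·BA·BA
    A ↦ BA
    B ↦ C
  step 0 ⇒ step 1: BBCB ⇒ C·C·A·C
    C ↦ A

A->BA, B->C, C->A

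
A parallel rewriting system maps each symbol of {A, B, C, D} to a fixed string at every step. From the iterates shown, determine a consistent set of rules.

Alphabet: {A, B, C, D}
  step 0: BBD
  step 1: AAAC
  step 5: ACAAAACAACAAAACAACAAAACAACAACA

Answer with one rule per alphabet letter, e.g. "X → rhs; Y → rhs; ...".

  step 0 ⇒ step 1: BBD ⇒ A·A·AC
    B ↦ A
    D ↦ AC
    A ↦ DB  (constrained at step 1)
    C ↦ BB  (constrained at step 1)

A->DB, B->A, C->BB, D->AC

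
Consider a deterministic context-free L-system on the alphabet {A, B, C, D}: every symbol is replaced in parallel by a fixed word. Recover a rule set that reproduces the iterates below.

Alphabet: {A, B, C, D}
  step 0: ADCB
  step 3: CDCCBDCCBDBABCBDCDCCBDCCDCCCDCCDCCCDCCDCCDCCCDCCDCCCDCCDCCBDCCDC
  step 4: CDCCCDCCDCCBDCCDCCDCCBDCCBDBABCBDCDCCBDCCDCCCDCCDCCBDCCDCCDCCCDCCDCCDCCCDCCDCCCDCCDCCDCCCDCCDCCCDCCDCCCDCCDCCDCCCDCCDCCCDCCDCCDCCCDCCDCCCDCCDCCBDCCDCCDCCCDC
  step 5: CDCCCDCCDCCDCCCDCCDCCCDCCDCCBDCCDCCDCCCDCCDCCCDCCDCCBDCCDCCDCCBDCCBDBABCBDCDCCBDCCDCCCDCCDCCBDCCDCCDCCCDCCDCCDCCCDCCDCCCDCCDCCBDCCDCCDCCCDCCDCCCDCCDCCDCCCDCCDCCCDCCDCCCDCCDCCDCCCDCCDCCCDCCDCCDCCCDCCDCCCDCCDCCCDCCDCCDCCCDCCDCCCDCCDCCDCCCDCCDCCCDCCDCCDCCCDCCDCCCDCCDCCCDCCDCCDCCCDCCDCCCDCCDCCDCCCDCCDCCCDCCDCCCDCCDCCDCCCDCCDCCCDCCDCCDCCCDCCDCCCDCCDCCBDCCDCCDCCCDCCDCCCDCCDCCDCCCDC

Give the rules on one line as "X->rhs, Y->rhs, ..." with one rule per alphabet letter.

A->BAB, B->CBD, C->CDC, D->C

  step 4 ⇒ step 5: CDCCCDCCDCCBDCCDCCDCCBDCCBDBABCBDCDCCBDCCDCCCDCCDCCBDCCDCCDCCCDCCDCCDCCCDCCDCCCDCCDCCDCCCDCCDCCCDCCDCCCDCCDCCDCCCDCCDCCCDCCDCCDCCCDCCDCCCDCCDCCBDCCDCCDCCCDC ⇒ CDC·C·CDC·CDC·CDC·C·CDC·CDC·C·CDC·CDC·CBD·C·CDC·CDC·C·CDC·CDC·C·CDC·CDC·CBD·C·CDC·CDC·CBD·C·CBD·BAB·CBD·CDC·CBD·C·CDC·C·CDC·CDC·CBD·C·CDC·CDC·C·CDC·CDC·CDC·C·CDC·CDC·C·CDC·CDC·CBD·C·CDC·CDC·C·CDC·CDC·C·CDC·CDC·CDC·C·CDC·CDC·C·CDC·CDC·C·CDC·CDC·CDC·C·CDC·CDC·C·CDC·CDC·CDC·C·CDC·CDC·C·CDC·CDC·C·CDC·CDC·CDC·C·CDC·CDC·C·CDC·CDC·CDC·C·CDC·CDC·C·CDC·CDC·CDC·C·CDC·CDC·C·CDC·CDC·C·CDC·CDC·CDC·C·CDC·CDC·C·CDC·CDC·CDC·C·CDC·CDC·C·CDC·CDC·C·CDC·CDC·CDC·C·CDC·CDC·C·CDC·CDC·CDC·C·CDC·CDC·C·CDC·CDC·CBD·C·CDC·CDC·C·CDC·CDC·C·CDC·CDC·CDC·C·CDC
    A ↦ BAB
    B ↦ CBD
    C ↦ CDC
    D ↦ C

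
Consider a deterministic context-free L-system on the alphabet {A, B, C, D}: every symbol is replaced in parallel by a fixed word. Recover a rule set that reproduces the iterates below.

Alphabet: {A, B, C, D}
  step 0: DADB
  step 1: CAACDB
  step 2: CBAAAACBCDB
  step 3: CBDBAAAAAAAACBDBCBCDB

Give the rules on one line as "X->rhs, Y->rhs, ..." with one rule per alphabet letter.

  step 2 ⇒ step 3: CBAAAACBCDB ⇒ CB·DB·AA·AA·AA·AA·CB·DB·CB·C·DB
    A ↦ AA
    B ↦ DB
    C ↦ CB
    D ↦ C

A->AA, B->DB, C->CB, D->C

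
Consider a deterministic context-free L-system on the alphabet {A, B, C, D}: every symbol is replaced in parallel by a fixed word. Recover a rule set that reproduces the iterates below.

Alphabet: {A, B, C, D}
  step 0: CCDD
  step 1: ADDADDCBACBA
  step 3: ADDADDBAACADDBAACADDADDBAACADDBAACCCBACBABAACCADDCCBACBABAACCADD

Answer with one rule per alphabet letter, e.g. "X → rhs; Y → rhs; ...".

A->C, B->BAA, C->ADD, D->CBA

  step 0 ⇒ step 1: CCDD ⇒ ADD·ADD·CBA·CBA
    C ↦ ADD
    D ↦ CBA
    A ↦ C  (constrained at step 1)
    B ↦ BAA  (constrained at step 1)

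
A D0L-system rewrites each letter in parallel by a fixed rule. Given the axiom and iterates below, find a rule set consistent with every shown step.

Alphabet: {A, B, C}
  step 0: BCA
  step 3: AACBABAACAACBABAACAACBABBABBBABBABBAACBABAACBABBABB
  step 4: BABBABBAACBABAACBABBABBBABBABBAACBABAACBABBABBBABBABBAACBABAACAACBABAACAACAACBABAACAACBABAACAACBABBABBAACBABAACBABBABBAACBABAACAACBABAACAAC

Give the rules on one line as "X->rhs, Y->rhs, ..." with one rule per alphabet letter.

A->BAB, B->AAC, C->B

  step 3 ⇒ step 4: AACBABAACAACBABAACAACBABBABBBABBABBAACBABAACBABBABB ⇒ BAB·BAB·B·AAC·BAB·AAC·BAB·BAB·B·BAB·BAB·B·AAC·BAB·AAC·BAB·BAB·B·BAB·BAB·B·AAC·BAB·AAC·AAC·BAB·AAC·AAC·AAC·BAB·AAC·AAC·BAB·AAC·AAC·BAB·BAB·B·AAC·BAB·AAC·BAB·BAB·B·AAC·BAB·AAC·AAC·BAB·AAC·AAC
    A ↦ BAB
    B ↦ AAC
    C ↦ B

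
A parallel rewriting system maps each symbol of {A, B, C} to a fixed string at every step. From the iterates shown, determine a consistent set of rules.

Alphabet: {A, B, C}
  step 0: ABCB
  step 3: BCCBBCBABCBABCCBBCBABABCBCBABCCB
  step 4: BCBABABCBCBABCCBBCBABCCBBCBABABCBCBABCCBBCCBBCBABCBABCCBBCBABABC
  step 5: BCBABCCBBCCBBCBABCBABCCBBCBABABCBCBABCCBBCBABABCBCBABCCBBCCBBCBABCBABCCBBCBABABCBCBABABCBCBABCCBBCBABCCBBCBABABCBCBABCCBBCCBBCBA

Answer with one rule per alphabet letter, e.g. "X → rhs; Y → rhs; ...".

  step 4 ⇒ step 5: BCBABABCBCBABCCBBCBABCCBBCBABABCBCBABCCBBCCBBCBABCBABCCBBCBABABC ⇒ BC·BA·BC·CB·BC·CB·BC·BA·BC·BA·BC·CB·BC·BA·BA·BC·BC·BA·BC·CB·BC·BA·BA·BC·BC·BA·BC·CB·BC·CB·BC·BA·BC·BA·BC·CB·BC·BA·BA·BC·BC·BA·BA·BC·BC·BA·BC·CB·BC·BA·BC·CB·BC·BA·BA·BC·BC·BA·BC·CB·BC·CB·BC·BA
    A ↦ CB
    B ↦ BC
    C ↦ BA

A->CB, B->BC, C->BA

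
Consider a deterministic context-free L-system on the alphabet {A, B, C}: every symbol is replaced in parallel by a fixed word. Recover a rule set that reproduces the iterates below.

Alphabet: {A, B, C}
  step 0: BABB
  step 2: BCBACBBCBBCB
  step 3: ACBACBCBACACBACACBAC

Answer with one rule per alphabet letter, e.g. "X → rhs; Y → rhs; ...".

A->BC, B->AC, C->B

  step 2 ⇒ step 3: BCBACBBCBBCB ⇒ AC·B·AC·BC·B·AC·AC·B·AC·AC·B·AC
    A ↦ BC
    B ↦ AC
    C ↦ B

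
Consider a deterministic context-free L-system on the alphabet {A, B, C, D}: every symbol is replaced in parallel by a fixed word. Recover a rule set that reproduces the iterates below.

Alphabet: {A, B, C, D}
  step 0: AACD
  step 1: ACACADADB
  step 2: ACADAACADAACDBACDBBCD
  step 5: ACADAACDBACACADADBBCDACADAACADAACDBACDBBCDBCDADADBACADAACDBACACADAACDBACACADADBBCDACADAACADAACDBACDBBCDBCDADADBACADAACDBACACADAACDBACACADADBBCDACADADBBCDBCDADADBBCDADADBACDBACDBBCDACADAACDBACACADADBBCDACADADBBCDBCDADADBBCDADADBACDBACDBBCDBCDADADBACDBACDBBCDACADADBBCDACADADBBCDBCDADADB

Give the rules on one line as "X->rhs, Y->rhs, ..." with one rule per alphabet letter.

  step 1 ⇒ step 2: ACACADADB ⇒ AC·ADA·AC·ADA·AC·DB·AC·DB·BCD
    A ↦ AC
    B ↦ BCD
    C ↦ ADA
    D ↦ DB

A->AC, B->BCD, C->ADA, D->DB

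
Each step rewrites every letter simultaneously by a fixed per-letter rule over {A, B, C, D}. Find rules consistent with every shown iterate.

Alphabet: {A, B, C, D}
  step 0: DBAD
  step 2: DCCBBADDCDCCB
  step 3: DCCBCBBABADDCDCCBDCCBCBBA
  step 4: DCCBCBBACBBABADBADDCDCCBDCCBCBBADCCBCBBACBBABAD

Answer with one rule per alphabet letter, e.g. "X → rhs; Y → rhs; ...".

A->D, B->BA, C->CB, D->DC

  step 3 ⇒ step 4: DCCBCBBABADDCDCCBDCCBCBBA ⇒ DC·CB·CB·BA·CB·BA·BA·D·BA·D·DC·DC·CB·DC·CB·CB·BA·DC·CB·CB·BA·CB·BA·BA·D
    A ↦ D
    B ↦ BA
    C ↦ CB
    D ↦ DC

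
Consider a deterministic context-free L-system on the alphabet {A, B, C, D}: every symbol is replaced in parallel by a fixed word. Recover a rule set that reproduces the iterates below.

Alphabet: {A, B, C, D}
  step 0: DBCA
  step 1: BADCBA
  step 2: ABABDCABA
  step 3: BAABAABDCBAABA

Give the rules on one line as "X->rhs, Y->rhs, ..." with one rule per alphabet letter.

A->BA, B->A, C->DC, D->B

  step 2 ⇒ step 3: ABABDCABA ⇒ BA·A·BA·A·B·DC·BA·A·BA
    A ↦ BA
    B ↦ A
    C ↦ DC
    D ↦ B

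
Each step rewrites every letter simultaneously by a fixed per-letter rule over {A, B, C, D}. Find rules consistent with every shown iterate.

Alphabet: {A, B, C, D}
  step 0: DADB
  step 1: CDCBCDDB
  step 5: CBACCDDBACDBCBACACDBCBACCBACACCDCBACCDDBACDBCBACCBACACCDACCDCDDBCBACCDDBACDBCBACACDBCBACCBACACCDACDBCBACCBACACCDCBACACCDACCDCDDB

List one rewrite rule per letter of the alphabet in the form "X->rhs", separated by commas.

A->CB, B->DB, C->AC, D->CD

  step 0 ⇒ step 1: DADB ⇒ CD·CB·CD·DB
    A ↦ CB
    B ↦ DB
    D ↦ CD
    C ↦ AC  (constrained at step 1)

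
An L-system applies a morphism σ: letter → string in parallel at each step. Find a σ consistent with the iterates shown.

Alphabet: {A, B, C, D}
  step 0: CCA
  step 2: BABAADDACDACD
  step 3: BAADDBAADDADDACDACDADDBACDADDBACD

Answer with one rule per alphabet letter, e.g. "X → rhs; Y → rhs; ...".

A->ADD, B->BA, C->B, D->ACD

  step 2 ⇒ step 3: BABAADDACDACD ⇒ BA·ADD·BA·ADD·ADD·ACD·ACD·ADD·B·ACD·ADD·B·ACD
    A ↦ ADD
    B ↦ BA
    C ↦ B
    D ↦ ACD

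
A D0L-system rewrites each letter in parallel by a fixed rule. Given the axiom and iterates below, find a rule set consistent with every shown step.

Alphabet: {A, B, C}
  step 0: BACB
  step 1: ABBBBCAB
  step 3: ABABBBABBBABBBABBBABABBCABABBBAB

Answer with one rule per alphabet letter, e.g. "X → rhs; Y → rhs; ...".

A->BB, B->AB, C->BC

  step 0 ⇒ step 1: BACB ⇒ AB·BB·BC·AB
    A ↦ BB
    B ↦ AB
    C ↦ BC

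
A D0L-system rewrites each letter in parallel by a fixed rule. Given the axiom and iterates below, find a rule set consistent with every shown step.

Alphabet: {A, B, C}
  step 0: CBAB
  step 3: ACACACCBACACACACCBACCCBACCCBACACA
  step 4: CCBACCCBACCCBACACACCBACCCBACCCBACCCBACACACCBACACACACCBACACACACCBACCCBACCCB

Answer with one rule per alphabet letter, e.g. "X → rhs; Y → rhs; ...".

  step 3 ⇒ step 4: ACACACCBACACACACCBACCCBACCCBACACA ⇒ CCB·AC·CCB·AC·CCB·AC·AC·A·CCB·AC·CCB·AC·CCB·AC·CCB·AC·AC·A·CCB·AC·AC·AC·A·CCB·AC·AC·AC·A·CCB·AC·CCB·AC·CCB
    A ↦ CCB
    B ↦ A
    C ↦ AC

A->CCB, B->A, C->AC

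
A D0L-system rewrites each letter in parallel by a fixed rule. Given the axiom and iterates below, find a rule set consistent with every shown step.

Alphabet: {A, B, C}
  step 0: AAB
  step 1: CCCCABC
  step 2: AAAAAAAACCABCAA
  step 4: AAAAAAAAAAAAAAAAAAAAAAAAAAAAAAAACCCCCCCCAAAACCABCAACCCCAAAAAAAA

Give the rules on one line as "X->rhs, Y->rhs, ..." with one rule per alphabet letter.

  step 1 ⇒ step 2: CCCCABC ⇒ AA·AA·AA·AA·CC·ABC·AA
    A ↦ CC
    B ↦ ABC
    C ↦ AA

A->CC, B->ABC, C->AA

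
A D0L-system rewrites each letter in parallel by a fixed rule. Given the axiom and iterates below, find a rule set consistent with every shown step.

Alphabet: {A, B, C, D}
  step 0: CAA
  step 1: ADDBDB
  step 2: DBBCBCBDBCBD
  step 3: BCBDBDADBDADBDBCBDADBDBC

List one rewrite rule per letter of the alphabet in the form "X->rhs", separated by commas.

A->DB, B->BD, C->AD, D->BC

  step 2 ⇒ step 3: DBBCBCBDBCBD ⇒ BC·BD·BD·AD·BD·AD·BD·BC·BD·AD·BD·BC
    B ↦ BD
    C ↦ AD
    D ↦ BC
  step 0 ⇒ step 1: CAA ⇒ AD·DB·DB
    A ↦ DB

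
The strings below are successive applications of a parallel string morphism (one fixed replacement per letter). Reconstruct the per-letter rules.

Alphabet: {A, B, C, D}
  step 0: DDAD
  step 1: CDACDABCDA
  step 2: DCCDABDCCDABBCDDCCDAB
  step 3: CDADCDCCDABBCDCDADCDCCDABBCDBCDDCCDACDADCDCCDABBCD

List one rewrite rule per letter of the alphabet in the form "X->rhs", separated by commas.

A->B, B->BCD, C->DC, D->CDA

  step 2 ⇒ step 3: DCCDABDCCDABBCDDCCDAB ⇒ CDA·DC·DC·CDA·B·BCD·CDA·DC·DC·CDA·B·BCD·BCD·DC·CDA·CDA·DC·DC·CDA·B·BCD
    A ↦ B
    B ↦ BCD
    C ↦ DC
    D ↦ CDA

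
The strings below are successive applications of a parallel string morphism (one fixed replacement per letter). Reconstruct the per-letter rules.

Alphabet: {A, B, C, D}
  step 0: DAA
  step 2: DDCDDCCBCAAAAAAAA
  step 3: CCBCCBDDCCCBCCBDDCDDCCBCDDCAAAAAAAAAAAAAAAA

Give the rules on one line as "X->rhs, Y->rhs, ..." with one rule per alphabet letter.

  step 2 ⇒ step 3: DDCDDCCBCAAAAAAAA ⇒ CCB·CCB·DDC·CCB·CCB·DDC·DDC·CBC·DDC·AA·AA·AA·AA·AA·AA·AA·AA
    A ↦ AA
    B ↦ CBC
    C ↦ DDC
    D ↦ CCB

A->AA, B->CBC, C->DDC, D->CCB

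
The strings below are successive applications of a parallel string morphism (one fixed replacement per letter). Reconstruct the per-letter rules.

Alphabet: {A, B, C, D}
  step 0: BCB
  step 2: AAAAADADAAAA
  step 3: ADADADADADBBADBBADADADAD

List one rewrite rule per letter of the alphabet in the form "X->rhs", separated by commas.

A->AD, B->CC, C->AA, D->BB

  step 2 ⇒ step 3: AAAAADADAAAA ⇒ AD·AD·AD·AD·AD·BB·AD·BB·AD·AD·AD·AD
    A ↦ AD
    D ↦ BB
    B ↦ CC  (constrained at step 0)
    C ↦ AA  (constrained at step 0)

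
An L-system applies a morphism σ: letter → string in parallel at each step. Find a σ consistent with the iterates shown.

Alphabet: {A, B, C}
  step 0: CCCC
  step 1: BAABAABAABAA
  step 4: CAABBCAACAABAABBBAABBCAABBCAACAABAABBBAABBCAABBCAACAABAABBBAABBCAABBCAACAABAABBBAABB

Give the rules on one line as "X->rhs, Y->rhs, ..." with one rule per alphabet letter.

A->B, B->CAA, C->BAA

  step 0 ⇒ step 1: CCCC ⇒ BAA·BAA·BAA·BAA
    C ↦ BAA
    A ↦ B  (constrained at step 1)
    B ↦ CAA  (constrained at step 1)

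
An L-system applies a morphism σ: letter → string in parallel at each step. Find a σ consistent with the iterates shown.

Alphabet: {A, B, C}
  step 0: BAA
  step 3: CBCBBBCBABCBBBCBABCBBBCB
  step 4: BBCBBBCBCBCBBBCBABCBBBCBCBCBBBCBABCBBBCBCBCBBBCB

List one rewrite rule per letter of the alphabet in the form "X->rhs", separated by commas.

  step 3 ⇒ step 4: CBCBBBCBABCBBBCBABCBBBCB ⇒ BB·CB·BB·CB·CB·CB·BB·CB·AB·CB·BB·CB·CB·CB·BB·CB·AB·CB·BB·CB·CB·CB·BB·CB
    A ↦ AB
    B ↦ CB
    C ↦ BB

A->AB, B->CB, C->BB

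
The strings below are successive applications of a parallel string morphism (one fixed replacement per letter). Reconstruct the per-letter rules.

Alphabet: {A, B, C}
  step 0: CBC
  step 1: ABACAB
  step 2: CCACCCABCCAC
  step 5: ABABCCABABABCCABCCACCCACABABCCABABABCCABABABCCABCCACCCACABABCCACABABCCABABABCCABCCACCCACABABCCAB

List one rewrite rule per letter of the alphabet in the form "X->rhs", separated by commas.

  step 1 ⇒ step 2: ABACAB ⇒ CC·AC·CC·AB·CC·AC
    A ↦ CC
    B ↦ AC
    C ↦ AB

A->CC, B->AC, C->AB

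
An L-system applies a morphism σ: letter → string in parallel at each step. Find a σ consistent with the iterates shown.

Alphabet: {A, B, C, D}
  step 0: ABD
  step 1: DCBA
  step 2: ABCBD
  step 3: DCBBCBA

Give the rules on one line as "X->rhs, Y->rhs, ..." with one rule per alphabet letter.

A->D, B->CB, C->B, D->A

  step 2 ⇒ step 3: ABCBD ⇒ D·CB·B·CB·A
    A ↦ D
    B ↦ CB
    C ↦ B
    D ↦ A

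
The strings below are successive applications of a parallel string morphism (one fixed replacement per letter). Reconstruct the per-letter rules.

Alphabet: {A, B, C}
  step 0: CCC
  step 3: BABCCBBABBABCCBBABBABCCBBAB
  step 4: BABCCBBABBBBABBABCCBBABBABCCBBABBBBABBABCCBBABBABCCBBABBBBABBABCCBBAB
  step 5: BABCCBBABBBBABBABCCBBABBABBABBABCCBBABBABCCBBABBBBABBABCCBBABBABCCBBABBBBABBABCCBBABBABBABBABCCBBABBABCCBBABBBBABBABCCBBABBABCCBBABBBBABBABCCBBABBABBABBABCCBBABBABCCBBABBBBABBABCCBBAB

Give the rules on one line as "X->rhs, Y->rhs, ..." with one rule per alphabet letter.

  step 4 ⇒ step 5: BABCCBBABBBBABBABCCBBABBABCCBBABBBBABBABCCBBABBABCCBBABBBBABBABCCBBAB ⇒ BAB·CCB·BAB·B·B·BAB·BAB·CCB·BAB·BAB·BAB·BAB·CCB·BAB·BAB·CCB·BAB·B·B·BAB·BAB·CCB·BAB·BAB·CCB·BAB·B·B·BAB·BAB·CCB·BAB·BAB·BAB·BAB·CCB·BAB·BAB·CCB·BAB·B·B·BAB·BAB·CCB·BAB·BAB·CCB·BAB·B·B·BAB·BAB·CCB·BAB·BAB·BAB·BAB·CCB·BAB·BAB·CCB·BAB·B·B·BAB·BAB·CCB·BAB
    A ↦ CCB
    B ↦ BAB
    C ↦ B

A->CCB, B->BAB, C->B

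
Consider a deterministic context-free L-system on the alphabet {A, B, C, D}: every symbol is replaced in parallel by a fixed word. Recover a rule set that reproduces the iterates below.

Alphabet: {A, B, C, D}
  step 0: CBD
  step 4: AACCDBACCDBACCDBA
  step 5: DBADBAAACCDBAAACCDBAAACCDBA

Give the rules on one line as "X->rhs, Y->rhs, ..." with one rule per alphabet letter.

  step 4 ⇒ step 5: AACCDBACCDBACCDBA ⇒ DBA·DBA·A·A·C·C·DBA·A·A·C·C·DBA·A·A·C·C·DBA
    A ↦ DBA
    B ↦ C
    C ↦ A
    D ↦ C

A->DBA, B->C, C->A, D->C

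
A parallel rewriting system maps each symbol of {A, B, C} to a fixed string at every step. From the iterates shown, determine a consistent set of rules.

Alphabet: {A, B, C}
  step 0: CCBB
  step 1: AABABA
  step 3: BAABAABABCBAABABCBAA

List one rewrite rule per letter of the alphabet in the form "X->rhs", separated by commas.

A->BC, B->BA, C->A

  step 0 ⇒ step 1: CCBB ⇒ A·A·BA·BA
    B ↦ BA
    C ↦ A
    A ↦ BC  (constrained at step 1)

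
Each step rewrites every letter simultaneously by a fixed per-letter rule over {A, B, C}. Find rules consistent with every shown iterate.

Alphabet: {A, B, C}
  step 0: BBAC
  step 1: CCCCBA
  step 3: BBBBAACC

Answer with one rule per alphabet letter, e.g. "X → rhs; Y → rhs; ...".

A->B, B->CC, C->A

  step 0 ⇒ step 1: BBAC ⇒ CC·CC·B·A
    A ↦ B
    B ↦ CC
    C ↦ A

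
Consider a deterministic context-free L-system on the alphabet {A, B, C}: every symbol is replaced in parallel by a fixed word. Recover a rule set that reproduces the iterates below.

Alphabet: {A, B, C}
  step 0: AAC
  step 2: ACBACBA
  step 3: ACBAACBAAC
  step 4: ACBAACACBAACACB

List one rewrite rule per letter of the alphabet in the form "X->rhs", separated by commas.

  step 3 ⇒ step 4: ACBAACBAAC ⇒ AC·B·A·AC·AC·B·A·AC·AC·B
    A ↦ AC
    B ↦ A
    C ↦ B

A->AC, B->A, C->B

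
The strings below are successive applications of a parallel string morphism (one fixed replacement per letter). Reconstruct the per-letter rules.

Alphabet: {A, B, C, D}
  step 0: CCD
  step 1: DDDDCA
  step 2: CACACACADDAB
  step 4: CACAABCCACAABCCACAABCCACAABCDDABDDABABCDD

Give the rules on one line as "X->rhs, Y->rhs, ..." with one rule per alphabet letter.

  step 1 ⇒ step 2: DDDDCA ⇒ CA·CA·CA·CA·DD·AB
    A ↦ AB
    C ↦ DD
    D ↦ CA
    B ↦ C  (constrained at step 2)

A->AB, B->C, C->DD, D->CA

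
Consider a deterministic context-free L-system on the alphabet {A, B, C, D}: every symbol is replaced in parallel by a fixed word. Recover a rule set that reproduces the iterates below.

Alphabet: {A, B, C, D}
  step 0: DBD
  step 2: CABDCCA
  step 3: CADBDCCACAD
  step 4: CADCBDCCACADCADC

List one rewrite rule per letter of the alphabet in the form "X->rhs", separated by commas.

A->D, B->BD, C->CA, D->C

  step 3 ⇒ step 4: CADBDCCACAD ⇒ CA·D·C·BD·C·CA·CA·D·CA·D·C
    A ↦ D
    B ↦ BD
    C ↦ CA
    D ↦ C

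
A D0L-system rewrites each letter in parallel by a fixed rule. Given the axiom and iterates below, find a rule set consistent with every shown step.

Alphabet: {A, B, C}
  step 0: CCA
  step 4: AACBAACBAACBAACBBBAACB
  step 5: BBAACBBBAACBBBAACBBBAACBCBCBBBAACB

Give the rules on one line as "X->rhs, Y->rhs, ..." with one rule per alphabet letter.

A->B, B->CB, C->AA

  step 4 ⇒ step 5: AACBAACBAACBAACBBBAACB ⇒ B·B·AA·CB·B·B·AA·CB·B·B·AA·CB·B·B·AA·CB·CB·CB·B·B·AA·CB
    A ↦ B
    B ↦ CB
    C ↦ AA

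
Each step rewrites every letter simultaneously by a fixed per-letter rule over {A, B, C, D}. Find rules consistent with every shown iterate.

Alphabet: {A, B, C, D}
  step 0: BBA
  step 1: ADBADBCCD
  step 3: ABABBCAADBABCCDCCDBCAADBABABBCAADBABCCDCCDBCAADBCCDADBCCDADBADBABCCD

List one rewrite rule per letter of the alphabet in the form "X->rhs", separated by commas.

  step 0 ⇒ step 1: BBA ⇒ ADB·ADB·CCD
    A ↦ CCD
    B ↦ ADB
    C ↦ AB  (constrained at step 1)
    D ↦ BCA  (constrained at step 1)

A->CCD, B->ADB, C->AB, D->BCA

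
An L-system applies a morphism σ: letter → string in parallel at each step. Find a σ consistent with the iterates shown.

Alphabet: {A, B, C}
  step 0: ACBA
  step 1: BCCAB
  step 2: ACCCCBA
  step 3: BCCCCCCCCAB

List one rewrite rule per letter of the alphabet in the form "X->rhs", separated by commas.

  step 2 ⇒ step 3: ACCCCBA ⇒ B·CC·CC·CC·CC·A·B
    A ↦ B
    B ↦ A
    C ↦ CC

A->B, B->A, C->CC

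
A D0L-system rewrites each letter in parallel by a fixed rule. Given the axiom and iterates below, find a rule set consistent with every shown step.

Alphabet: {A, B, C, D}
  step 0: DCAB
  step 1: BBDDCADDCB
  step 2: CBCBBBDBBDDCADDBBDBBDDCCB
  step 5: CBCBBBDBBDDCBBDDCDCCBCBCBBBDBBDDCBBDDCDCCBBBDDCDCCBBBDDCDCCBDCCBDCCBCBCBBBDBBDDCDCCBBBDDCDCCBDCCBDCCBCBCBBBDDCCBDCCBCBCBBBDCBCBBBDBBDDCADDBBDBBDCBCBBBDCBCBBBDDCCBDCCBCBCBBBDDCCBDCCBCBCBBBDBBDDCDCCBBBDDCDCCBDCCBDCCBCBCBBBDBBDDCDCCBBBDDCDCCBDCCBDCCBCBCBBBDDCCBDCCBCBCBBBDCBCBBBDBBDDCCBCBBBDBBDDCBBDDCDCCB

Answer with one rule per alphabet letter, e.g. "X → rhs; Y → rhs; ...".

A->ADD, B->CB, C->DC, D->BBD

  step 1 ⇒ step 2: BBDDCADDCB ⇒ CB·CB·BBD·BBD·DC·ADD·BBD·BBD·DC·CB
    A ↦ ADD
    B ↦ CB
    C ↦ DC
    D ↦ BBD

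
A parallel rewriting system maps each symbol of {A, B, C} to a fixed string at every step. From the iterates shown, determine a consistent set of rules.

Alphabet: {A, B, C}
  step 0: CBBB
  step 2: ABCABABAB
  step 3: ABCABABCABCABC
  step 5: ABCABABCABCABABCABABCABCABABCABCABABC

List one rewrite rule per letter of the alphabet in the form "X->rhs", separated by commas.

A->AB, B->C, C->AB

  step 2 ⇒ step 3: ABCABABAB ⇒ AB·C·AB·AB·C·AB·C·AB·C
    A ↦ AB
    B ↦ C
    C ↦ AB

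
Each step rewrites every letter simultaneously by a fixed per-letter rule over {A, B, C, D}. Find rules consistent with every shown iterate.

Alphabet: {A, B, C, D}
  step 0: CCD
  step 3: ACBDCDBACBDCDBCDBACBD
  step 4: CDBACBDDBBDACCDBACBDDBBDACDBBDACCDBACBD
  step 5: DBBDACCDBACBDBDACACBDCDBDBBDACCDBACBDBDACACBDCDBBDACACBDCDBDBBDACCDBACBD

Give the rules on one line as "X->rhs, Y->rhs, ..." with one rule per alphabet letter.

A->C, B->AC, C->DB, D->BD

  step 4 ⇒ step 5: CDBACBDDBBDACCDBACBDDBBDACDBBDACCDBACBD ⇒ DB·BD·AC·C·DB·AC·BD·BD·AC·AC·BD·C·DB·DB·BD·AC·C·DB·AC·BD·BD·AC·AC·BD·C·DB·BD·AC·AC·BD·C·DB·DB·BD·AC·C·DB·AC·BD
    A ↦ C
    B ↦ AC
    C ↦ DB
    D ↦ BD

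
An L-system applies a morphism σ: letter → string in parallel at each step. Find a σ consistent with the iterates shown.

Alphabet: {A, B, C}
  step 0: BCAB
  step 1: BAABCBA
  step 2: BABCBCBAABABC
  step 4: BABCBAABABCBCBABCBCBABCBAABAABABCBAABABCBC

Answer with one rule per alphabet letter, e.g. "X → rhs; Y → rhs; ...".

A->BC, B->BA, C->A

  step 1 ⇒ step 2: BAABCBA ⇒ BA·BC·BC·BA·A·BA·BC
    A ↦ BC
    B ↦ BA
    C ↦ A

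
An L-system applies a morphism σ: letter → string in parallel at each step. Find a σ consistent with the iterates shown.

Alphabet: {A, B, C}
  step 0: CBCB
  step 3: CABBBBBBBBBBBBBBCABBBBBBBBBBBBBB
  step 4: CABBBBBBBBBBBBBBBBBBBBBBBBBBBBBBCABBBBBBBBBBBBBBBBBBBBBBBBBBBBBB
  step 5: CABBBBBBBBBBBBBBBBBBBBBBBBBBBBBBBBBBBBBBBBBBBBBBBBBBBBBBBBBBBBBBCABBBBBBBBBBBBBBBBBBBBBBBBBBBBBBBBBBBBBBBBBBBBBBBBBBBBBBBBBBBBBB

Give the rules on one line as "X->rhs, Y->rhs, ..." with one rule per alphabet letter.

A->BB, B->BB, C->CA

  step 4 ⇒ step 5: CABBBBBBBBBBBBBBBBBBBBBBBBBBBBBBCABBBBBBBBBBBBBBBBBBBBBBBBBBBBBB ⇒ CA·BB·BB·BB·BB·BB·BB·BB·BB·BB·BB·BB·BB·BB·BB·BB·BB·BB·BB·BB·BB·BB·BB·BB·BB·BB·BB·BB·BB·BB·BB·BB·CA·BB·BB·BB·BB·BB·BB·BB·BB·BB·BB·BB·BB·BB·BB·BB·BB·BB·BB·BB·BB·BB·BB·BB·BB·BB·BB·BB·BB·BB·BB·BB
    A ↦ BB
    B ↦ BB
    C ↦ CA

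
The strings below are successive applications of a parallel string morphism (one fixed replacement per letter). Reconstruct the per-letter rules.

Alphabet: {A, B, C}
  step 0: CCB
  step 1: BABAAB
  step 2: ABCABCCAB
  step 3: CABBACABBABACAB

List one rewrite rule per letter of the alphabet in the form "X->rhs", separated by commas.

  step 2 ⇒ step 3: ABCABCCAB ⇒ C·AB·BA·C·AB·BA·BA·C·AB
    A ↦ C
    B ↦ AB
    C ↦ BA

A->C, B->AB, C->BA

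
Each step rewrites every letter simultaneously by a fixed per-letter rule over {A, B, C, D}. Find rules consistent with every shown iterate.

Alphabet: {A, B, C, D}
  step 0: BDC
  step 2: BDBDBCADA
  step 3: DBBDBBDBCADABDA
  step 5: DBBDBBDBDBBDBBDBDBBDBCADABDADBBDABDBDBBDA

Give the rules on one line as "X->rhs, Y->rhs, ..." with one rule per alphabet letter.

  step 2 ⇒ step 3: BDBDBCADA ⇒ DB·B·DB·B·DB·CA·DA·B·DA
    A ↦ DA
    B ↦ DB
    C ↦ CA
    D ↦ B

A->DA, B->DB, C->CA, D->B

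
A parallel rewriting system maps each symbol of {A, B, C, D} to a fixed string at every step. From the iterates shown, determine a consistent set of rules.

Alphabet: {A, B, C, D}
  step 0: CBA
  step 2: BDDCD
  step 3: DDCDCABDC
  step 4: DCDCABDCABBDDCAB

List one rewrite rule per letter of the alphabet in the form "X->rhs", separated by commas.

A->B, B->D, C->AB, D->DC

  step 3 ⇒ step 4: DDCDCABDC ⇒ DC·DC·AB·DC·AB·B·D·DC·AB
    A ↦ B
    B ↦ D
    C ↦ AB
    D ↦ DC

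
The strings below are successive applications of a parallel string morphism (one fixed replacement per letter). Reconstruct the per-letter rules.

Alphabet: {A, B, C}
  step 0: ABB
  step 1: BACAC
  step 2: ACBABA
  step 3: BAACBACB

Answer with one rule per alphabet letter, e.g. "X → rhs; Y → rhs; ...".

A->B, B->AC, C->A

  step 2 ⇒ step 3: ACBABA ⇒ B·A·AC·B·AC·B
    A ↦ B
    B ↦ AC
    C ↦ A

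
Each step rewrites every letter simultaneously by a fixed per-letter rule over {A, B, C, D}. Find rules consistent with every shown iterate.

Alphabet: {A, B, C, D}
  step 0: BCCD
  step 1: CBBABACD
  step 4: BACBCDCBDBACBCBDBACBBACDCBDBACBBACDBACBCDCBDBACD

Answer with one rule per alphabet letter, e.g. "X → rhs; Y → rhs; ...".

A->D, B->CB, C->BA, D->CD

  step 0 ⇒ step 1: BCCD ⇒ CB·BA·BA·CD
    B ↦ CB
    C ↦ BA
    D ↦ CD
    A ↦ D  (constrained at step 1)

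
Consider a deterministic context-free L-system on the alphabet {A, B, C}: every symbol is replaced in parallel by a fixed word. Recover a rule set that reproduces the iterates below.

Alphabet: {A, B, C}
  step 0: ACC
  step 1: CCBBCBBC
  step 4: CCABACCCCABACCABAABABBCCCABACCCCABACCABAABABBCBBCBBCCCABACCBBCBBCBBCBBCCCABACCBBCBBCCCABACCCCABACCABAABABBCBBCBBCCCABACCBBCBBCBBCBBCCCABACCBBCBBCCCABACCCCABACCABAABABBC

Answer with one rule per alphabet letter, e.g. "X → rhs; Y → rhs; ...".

  step 0 ⇒ step 1: ACC ⇒ CC·BBC·BBC
    A ↦ CC
    C ↦ BBC
    B ↦ ABA  (constrained at step 1)

A->CC, B->ABA, C->BBC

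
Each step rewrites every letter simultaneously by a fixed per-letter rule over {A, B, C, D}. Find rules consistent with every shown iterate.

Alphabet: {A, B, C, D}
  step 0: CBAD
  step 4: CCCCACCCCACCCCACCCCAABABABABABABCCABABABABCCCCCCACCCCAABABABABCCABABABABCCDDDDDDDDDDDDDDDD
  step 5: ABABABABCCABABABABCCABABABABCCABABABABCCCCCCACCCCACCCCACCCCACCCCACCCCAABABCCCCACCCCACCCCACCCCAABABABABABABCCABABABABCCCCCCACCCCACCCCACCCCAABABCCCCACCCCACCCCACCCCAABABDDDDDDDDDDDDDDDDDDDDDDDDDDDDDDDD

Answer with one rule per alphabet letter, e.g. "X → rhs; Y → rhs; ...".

A->CC, B->CCA, C->AB, D->DD

  step 4 ⇒ step 5: CCCCACCCCACCCCACCCCAABABABABABABCCABABABABCCCCCCACCCCAABABABABCCABABABABCCDDDDDDDDDDDDDDDD ⇒ AB·AB·AB·AB·CC·AB·AB·AB·AB·CC·AB·AB·AB·AB·CC·AB·AB·AB·AB·CC·CC·CCA·CC·CCA·CC·CCA·CC·CCA·CC·CCA·CC·CCA·AB·AB·CC·CCA·CC·CCA·CC·CCA·CC·CCA·AB·AB·AB·AB·AB·AB·CC·AB·AB·AB·AB·CC·CC·CCA·CC·CCA·CC·CCA·CC·CCA·AB·AB·CC·CCA·CC·CCA·CC·CCA·CC·CCA·AB·AB·DD·DD·DD·DD·DD·DD·DD·DD·DD·DD·DD·DD·DD·DD·DD·DD
    A ↦ CC
    B ↦ CCA
    C ↦ AB
    D ↦ DD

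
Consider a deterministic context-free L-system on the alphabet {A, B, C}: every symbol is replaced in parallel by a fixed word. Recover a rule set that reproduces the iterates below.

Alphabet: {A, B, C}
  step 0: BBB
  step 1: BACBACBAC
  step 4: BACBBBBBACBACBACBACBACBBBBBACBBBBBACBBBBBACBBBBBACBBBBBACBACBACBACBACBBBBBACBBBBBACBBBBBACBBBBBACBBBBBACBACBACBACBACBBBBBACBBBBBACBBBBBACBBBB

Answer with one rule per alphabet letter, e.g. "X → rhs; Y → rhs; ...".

A->BBB, B->BAC, C->B

  step 0 ⇒ step 1: BBB ⇒ BAC·BAC·BAC
    B ↦ BAC
    A ↦ BBB  (constrained at step 1)
    C ↦ B  (constrained at step 1)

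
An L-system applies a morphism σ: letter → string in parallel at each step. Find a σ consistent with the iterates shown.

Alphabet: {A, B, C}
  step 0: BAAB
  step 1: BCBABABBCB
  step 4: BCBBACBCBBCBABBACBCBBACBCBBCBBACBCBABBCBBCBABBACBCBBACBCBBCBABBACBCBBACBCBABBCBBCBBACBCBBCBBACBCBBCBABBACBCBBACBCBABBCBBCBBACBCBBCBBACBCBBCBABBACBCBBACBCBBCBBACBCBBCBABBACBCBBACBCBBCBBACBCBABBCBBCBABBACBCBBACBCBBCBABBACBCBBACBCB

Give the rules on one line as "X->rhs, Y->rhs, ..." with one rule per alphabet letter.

  step 0 ⇒ step 1: BAAB ⇒ BCB·AB·AB·BCB
    A ↦ AB
    B ↦ BCB
    C ↦ BAC  (constrained at step 1)

A->AB, B->BCB, C->BAC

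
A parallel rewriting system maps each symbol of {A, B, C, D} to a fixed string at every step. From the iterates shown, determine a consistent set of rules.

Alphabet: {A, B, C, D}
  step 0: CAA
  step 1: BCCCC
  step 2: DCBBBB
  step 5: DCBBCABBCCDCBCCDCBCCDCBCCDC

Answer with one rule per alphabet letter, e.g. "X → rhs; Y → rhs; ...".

  step 1 ⇒ step 2: BCCCC ⇒ DC·B·B·B·B
    B ↦ DC
    C ↦ B
  step 0 ⇒ step 1: CAA ⇒ B·CC·CC
    A ↦ CC
    D ↦ CA  (constrained at step 2)

A->CC, B->DC, C->B, D->CA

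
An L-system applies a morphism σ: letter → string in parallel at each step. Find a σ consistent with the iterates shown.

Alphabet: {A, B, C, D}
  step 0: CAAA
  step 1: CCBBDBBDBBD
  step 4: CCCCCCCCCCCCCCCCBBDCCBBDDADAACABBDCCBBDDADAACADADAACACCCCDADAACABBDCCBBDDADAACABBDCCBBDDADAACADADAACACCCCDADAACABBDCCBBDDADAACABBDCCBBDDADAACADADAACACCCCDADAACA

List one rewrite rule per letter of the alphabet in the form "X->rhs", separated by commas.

  step 0 ⇒ step 1: CAAA ⇒ CC·BBD·BBD·BBD
    A ↦ BBD
    C ↦ CC
    B ↦ DA  (constrained at step 1)
    D ↦ ACA  (constrained at step 1)

A->BBD, B->DA, C->CC, D->ACA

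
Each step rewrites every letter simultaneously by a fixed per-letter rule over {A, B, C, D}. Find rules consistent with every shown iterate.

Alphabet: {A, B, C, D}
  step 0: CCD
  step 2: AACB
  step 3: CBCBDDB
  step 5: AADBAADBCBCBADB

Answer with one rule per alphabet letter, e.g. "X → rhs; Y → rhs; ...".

A->CB, B->DB, C->D, D->A

  step 2 ⇒ step 3: AACB ⇒ CB·CB·D·DB
    A ↦ CB
    B ↦ DB
    C ↦ D
    D ↦ A  (constrained at step 0)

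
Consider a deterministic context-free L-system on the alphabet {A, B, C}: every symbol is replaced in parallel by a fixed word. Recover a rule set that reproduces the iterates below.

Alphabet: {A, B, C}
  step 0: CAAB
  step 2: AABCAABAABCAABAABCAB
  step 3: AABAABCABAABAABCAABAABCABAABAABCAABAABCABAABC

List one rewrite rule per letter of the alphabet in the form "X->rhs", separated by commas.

A->AAB, B->C, C->AB

  step 2 ⇒ step 3: AABCAABAABCAABAABCAB ⇒ AAB·AAB·C·AB·AAB·AAB·C·AAB·AAB·C·AB·AAB·AAB·C·AAB·AAB·C·AB·AAB·C
    A ↦ AAB
    B ↦ C
    C ↦ AB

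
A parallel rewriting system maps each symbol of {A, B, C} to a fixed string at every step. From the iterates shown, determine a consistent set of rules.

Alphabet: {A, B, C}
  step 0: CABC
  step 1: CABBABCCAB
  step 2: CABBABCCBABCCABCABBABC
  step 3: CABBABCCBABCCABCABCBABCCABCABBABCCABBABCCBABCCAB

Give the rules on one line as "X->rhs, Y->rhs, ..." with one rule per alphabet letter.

A->BAB, B->C, C->CAB

  step 2 ⇒ step 3: CABBABCCBABCCABCABBABC ⇒ CAB·BAB·C·C·BAB·C·CAB·CAB·C·BAB·C·CAB·CAB·BAB·C·CAB·BAB·C·C·BAB·C·CAB
    A ↦ BAB
    B ↦ C
    C ↦ CAB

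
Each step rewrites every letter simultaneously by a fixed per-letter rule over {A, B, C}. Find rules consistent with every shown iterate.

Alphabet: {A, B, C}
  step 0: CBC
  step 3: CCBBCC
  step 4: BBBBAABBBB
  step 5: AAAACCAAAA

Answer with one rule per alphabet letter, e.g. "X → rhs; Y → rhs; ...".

A->C, B->A, C->BB

  step 4 ⇒ step 5: BBBBAABBBB ⇒ A·A·A·A·C·C·A·A·A·A
    A ↦ C
    B ↦ A
  step 3 ⇒ step 4: CCBBCC ⇒ BB·BB·A·A·BB·BB
    C ↦ BB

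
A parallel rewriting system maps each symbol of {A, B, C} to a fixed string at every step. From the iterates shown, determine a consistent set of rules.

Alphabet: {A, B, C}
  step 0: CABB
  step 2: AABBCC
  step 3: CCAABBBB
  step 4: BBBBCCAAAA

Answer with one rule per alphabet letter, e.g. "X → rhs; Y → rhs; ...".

A->C, B->A, C->BB

  step 3 ⇒ step 4: CCAABBBB ⇒ BB·BB·C·C·A·A·A·A
    A ↦ C
    B ↦ A
    C ↦ BB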